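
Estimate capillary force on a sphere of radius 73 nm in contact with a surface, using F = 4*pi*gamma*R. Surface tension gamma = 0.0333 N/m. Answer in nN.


Convert radius: R = 73 nm = 7.3e-08 m
F = 4 * pi * gamma * R
F = 4 * pi * 0.0333 * 7.3e-08
F = 3.05476e-08 N = 30.5476 nN

30.5476


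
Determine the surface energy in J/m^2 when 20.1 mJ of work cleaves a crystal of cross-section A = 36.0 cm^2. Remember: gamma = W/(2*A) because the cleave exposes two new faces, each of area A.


Convert: A = 36.0 cm^2 = 0.0036 m^2, W = 20.1 mJ = 0.0201 J
Cleaving exposes two faces of area A, so total new surface = 2*A and gamma = W / (2*A)
gamma = 0.0201 / (2 * 0.0036)
gamma = 2.792 J/m^2

2.792


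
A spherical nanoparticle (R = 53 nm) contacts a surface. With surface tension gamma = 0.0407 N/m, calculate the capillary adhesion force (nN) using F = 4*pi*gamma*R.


Convert radius: R = 53 nm = 5.3e-08 m
F = 4 * pi * gamma * R
F = 4 * pi * 0.0407 * 5.3e-08
F = 2.71069e-08 N = 27.1069 nN

27.1069


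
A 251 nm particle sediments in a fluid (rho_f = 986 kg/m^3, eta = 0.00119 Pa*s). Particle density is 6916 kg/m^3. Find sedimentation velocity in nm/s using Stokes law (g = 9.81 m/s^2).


Radius R = 251/2 nm = 1.255e-07 m
Density difference = 6916 - 986 = 5930 kg/m^3
v = 2 * R^2 * (rho_p - rho_f) * g / (9 * eta)
v = 2 * (1.255e-07)^2 * 5930 * 9.81 / (9 * 0.00119)
v = 1.71101e-07 m/s = 171.1007 nm/s

171.1007


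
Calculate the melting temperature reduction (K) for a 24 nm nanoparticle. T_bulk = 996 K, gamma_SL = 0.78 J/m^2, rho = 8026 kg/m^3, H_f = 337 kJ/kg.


Radius R = 24/2 = 12 nm = 1.2e-08 m
Convert H_f = 337 kJ/kg = 337000 J/kg
dT = 2 * gamma_SL * T_bulk / (rho * H_f * R)
dT = 2 * 0.78 * 996 / (8026 * 337000 * 1.2e-08)
dT = 47.9 K

47.9


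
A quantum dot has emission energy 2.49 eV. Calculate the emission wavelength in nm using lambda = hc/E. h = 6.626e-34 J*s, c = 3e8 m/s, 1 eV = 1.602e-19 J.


Convert energy: E = 2.49 eV = 2.49 * 1.602e-19 = 3.98898e-19 J
lambda = h*c / E = 6.626e-34 * 3e8 / 3.98898e-19
lambda = 4.98323e-07 m = 498.3 nm

498.3


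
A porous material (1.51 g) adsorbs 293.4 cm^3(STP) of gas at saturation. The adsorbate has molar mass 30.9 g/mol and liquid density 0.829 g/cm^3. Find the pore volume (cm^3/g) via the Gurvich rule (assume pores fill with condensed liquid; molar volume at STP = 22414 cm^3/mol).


Moles adsorbed n = V_ads / 22414 = 293.4 / 22414 = 1.309003e-02 mol
Liquid volume V_liq = n * M / rho_liq = 1.309003e-02 * 30.9 / 0.829 = 0.48792 cm^3
Specific pore volume V_pore = V_liq / m_sample = 0.48792 / 1.51
V_pore = 0.3231 cm^3/g

0.3231


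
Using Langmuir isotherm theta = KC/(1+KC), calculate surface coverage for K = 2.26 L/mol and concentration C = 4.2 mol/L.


Langmuir isotherm: theta = K*C / (1 + K*C)
K*C = 2.26 * 4.2 = 9.492
theta = 9.492 / (1 + 9.492) = 9.492 / 10.492
theta = 0.9047

0.9047


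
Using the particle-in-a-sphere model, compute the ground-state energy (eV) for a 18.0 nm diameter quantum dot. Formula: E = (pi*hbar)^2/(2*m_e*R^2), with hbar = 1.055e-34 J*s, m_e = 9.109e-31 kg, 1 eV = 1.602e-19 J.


Radius R = 18.0/2 = 9 nm = 9e-09 m
E = (pi * 1.055e-34)^2 / (2 * 9.109e-31 * (9e-09)^2)
E(J) = 7.44422e-22
E = E(J) / 1.602e-19 = 0.0046 eV

0.0046


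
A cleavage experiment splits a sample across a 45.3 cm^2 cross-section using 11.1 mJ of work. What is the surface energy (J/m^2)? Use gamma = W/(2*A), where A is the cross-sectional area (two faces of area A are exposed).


Convert: A = 45.3 cm^2 = 0.00453 m^2, W = 11.1 mJ = 0.0111 J
Cleaving exposes two faces of area A, so total new surface = 2*A and gamma = W / (2*A)
gamma = 0.0111 / (2 * 0.00453)
gamma = 1.225 J/m^2

1.225


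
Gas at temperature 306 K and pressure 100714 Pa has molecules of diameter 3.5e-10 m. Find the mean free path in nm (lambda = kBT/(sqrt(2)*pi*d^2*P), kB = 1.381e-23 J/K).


Mean free path: lambda = kB*T / (sqrt(2) * pi * d^2 * P)
lambda = 1.381e-23 * 306 / (sqrt(2) * pi * (3.5e-10)^2 * 100714)
lambda = 7.70947e-08 m
lambda = 77.09 nm

77.09


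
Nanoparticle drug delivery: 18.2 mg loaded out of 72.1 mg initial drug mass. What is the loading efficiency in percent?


Drug loading efficiency = (drug loaded / drug initial) * 100
DLE = 18.2 / 72.1 * 100
DLE = 0.2524 * 100
DLE = 25.24%

25.24


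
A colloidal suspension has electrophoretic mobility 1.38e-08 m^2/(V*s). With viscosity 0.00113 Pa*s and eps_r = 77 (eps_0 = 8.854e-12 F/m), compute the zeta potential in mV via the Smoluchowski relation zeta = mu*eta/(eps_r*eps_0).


Smoluchowski equation: zeta = mu * eta / (eps_r * eps_0)
zeta = 1.38e-08 * 0.00113 / (77 * 8.854e-12)
zeta = 0.022873 V = 22.87 mV

22.87


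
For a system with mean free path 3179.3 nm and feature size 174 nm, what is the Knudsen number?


Knudsen number Kn = lambda / L
Kn = 3179.3 / 174
Kn = 18.2718

18.2718


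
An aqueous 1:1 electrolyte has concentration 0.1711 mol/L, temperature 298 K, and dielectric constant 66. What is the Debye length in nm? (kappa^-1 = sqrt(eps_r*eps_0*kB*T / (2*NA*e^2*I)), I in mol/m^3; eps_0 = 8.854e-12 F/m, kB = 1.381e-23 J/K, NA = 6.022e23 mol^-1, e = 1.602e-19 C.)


Ionic strength I = 0.1711 * 1^2 * 1000 = 171.1 mol/m^3
kappa^-1 = sqrt(66 * 8.854e-12 * 1.381e-23 * 298 / (2 * 6.022e23 * (1.602e-19)^2 * 171.1))
kappa^-1 = 0.674 nm

0.674


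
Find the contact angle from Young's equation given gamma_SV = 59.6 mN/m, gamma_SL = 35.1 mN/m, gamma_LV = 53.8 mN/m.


cos(theta) = (gamma_SV - gamma_SL) / gamma_LV
cos(theta) = (59.6 - 35.1) / 53.8
cos(theta) = 0.45539
theta = arccos(0.45539) = 62.91 degrees

62.91


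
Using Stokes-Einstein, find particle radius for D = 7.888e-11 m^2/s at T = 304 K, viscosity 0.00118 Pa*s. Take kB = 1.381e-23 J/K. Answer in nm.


Stokes-Einstein: R = kB*T / (6*pi*eta*D)
R = 1.381e-23 * 304 / (6 * pi * 0.00118 * 7.888e-11)
R = 2.39286e-09 m = 2.39 nm

2.39


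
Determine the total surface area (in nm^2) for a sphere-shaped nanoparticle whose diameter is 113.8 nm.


Radius r = 113.8/2 = 56.9 nm
Surface area SA = 4 * pi * r^2
SA = 4 * pi * (56.9)^2
SA = 40685.01 nm^2

40685.01


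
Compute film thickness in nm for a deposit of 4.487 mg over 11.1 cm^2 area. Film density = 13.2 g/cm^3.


Convert: m = 4.487 mg = 4.4870e-06 kg, A = 11.1 cm^2 = 1.1100e-03 m^2, rho = 13.2 g/cm^3 = 13200 kg/m^3
t = m / (A * rho)
t = 4.4870e-06 / (1.1100e-03 * 13200)
t = 3.0624e-07 m = 306.2 nm

306.2


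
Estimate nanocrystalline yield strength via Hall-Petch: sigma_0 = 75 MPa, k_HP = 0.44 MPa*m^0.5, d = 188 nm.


d = 188 nm = 1.88e-07 m
sqrt(d) = 0.0004335897
Hall-Petch contribution = k / sqrt(d) = 0.44 / 0.0004335897 = 1014.8 MPa
sigma = sigma_0 + k/sqrt(d) = 75 + 1014.8 = 1089.8 MPa

1089.8


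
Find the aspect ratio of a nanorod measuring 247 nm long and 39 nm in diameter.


Aspect ratio AR = length / diameter
AR = 247 / 39
AR = 6.33

6.33


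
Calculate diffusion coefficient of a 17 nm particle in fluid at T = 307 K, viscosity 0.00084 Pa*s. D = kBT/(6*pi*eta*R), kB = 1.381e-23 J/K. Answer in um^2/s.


Radius R = 17/2 = 8.5 nm = 8.5e-09 m
D = kB*T / (6*pi*eta*R)
D = 1.381e-23 * 307 / (6 * pi * 0.00084 * 8.5e-09)
D = 3.15016e-11 m^2/s = 31.502 um^2/s

31.502


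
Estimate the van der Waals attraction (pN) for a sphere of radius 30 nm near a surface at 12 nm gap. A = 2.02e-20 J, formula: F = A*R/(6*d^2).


Convert to SI: R = 30 nm = 3e-08 m, d = 12 nm = 1.2e-08 m
F = A * R / (6 * d^2)
F = 2.02e-20 * 3e-08 / (6 * (1.2e-08)^2)
F = 7.01389e-13 N = 0.701 pN

0.701


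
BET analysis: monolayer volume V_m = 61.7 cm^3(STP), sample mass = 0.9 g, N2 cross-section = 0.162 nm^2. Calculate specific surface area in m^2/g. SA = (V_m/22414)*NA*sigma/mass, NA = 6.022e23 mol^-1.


Number of moles in monolayer = V_m / 22414 = 61.7 / 22414 = 0.00275274
Number of molecules = moles * NA = 0.00275274 * 6.022e23
SA = molecules * sigma / mass
SA = (61.7 / 22414) * 6.022e23 * 0.162e-18 / 0.9
SA = 298.4 m^2/g

298.4


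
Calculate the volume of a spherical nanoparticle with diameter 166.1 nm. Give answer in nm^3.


Radius r = 166.1/2 = 83.05 nm
Volume V = (4/3) * pi * r^3
V = (4/3) * pi * (83.05)^3
V = 2399426.88 nm^3

2399426.88


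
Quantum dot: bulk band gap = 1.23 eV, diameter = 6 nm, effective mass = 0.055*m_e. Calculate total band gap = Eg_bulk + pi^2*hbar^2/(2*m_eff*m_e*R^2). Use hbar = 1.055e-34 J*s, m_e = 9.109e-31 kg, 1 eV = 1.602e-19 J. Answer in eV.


Radius R = 6/2 nm = 3e-09 m
Confinement energy dE = pi^2 * hbar^2 / (2 * m_eff * m_e * R^2)
dE = pi^2 * (1.055e-34)^2 / (2 * 0.055 * 9.109e-31 * (3e-09)^2) J, divided by 1.602e-19 J/eV
dE = 0.7604 eV
Total band gap = E_g(bulk) + dE = 1.23 + 0.7604 = 1.9904 eV

1.9904


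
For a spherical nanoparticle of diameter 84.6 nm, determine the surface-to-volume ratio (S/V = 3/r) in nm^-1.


Radius r = 84.6/2 = 42.3 nm
S/V = 3 / r = 3 / 42.3
S/V = 0.0709 nm^-1

0.0709


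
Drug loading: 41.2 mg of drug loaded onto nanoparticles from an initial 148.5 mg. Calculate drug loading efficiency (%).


Drug loading efficiency = (drug loaded / drug initial) * 100
DLE = 41.2 / 148.5 * 100
DLE = 0.2774 * 100
DLE = 27.74%

27.74


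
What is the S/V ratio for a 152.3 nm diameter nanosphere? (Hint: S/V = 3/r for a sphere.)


Radius r = 152.3/2 = 76.15 nm
S/V = 3 / r = 3 / 76.15
S/V = 0.0394 nm^-1

0.0394


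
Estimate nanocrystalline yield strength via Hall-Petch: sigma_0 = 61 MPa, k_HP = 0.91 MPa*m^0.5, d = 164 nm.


d = 164 nm = 1.64e-07 m
sqrt(d) = 0.0004049691
Hall-Petch contribution = k / sqrt(d) = 0.91 / 0.0004049691 = 2247.1 MPa
sigma = sigma_0 + k/sqrt(d) = 61 + 2247.1 = 2308.1 MPa

2308.1


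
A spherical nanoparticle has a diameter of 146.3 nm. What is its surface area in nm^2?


Radius r = 146.3/2 = 73.15 nm
Surface area SA = 4 * pi * r^2
SA = 4 * pi * (73.15)^2
SA = 67241.68 nm^2

67241.68


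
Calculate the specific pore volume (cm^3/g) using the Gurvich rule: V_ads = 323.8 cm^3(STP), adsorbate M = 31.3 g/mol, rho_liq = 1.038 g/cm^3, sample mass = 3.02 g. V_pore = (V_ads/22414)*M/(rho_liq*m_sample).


Moles adsorbed n = V_ads / 22414 = 323.8 / 22414 = 1.444633e-02 mol
Liquid volume V_liq = n * M / rho_liq = 1.444633e-02 * 31.3 / 1.038 = 0.43562 cm^3
Specific pore volume V_pore = V_liq / m_sample = 0.43562 / 3.02
V_pore = 0.1442 cm^3/g

0.1442


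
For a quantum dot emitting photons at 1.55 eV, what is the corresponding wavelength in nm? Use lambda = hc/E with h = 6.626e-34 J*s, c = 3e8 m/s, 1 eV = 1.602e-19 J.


Convert energy: E = 1.55 eV = 1.55 * 1.602e-19 = 2.4831e-19 J
lambda = h*c / E = 6.626e-34 * 3e8 / 2.4831e-19
lambda = 8.00532e-07 m = 800.5 nm

800.5


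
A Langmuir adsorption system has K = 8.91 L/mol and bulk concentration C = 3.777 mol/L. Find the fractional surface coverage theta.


Langmuir isotherm: theta = K*C / (1 + K*C)
K*C = 8.91 * 3.777 = 33.65307
theta = 33.65307 / (1 + 33.65307) = 33.65307 / 34.65307
theta = 0.9711

0.9711


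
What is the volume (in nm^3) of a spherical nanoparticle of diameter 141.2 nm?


Radius r = 141.2/2 = 70.6 nm
Volume V = (4/3) * pi * r^3
V = (4/3) * pi * (70.6)^3
V = 1474017.75 nm^3

1474017.75


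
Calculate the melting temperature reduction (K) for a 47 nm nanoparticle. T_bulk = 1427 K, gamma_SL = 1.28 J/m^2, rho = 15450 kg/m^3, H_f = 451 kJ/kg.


Radius R = 47/2 = 23.5 nm = 2.35e-08 m
Convert H_f = 451 kJ/kg = 451000 J/kg
dT = 2 * gamma_SL * T_bulk / (rho * H_f * R)
dT = 2 * 1.28 * 1427 / (15450 * 451000 * 2.35e-08)
dT = 22.3 K

22.3


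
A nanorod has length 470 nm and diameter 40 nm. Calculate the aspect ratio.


Aspect ratio AR = length / diameter
AR = 470 / 40
AR = 11.75

11.75


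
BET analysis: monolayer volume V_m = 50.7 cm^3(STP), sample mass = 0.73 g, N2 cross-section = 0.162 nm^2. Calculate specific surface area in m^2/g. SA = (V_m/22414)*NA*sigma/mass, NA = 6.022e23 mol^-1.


Number of moles in monolayer = V_m / 22414 = 50.7 / 22414 = 0.00226198
Number of molecules = moles * NA = 0.00226198 * 6.022e23
SA = molecules * sigma / mass
SA = (50.7 / 22414) * 6.022e23 * 0.162e-18 / 0.73
SA = 302.3 m^2/g

302.3


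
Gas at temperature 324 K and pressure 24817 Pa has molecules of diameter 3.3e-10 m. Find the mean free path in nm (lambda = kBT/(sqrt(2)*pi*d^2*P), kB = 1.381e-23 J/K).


Mean free path: lambda = kB*T / (sqrt(2) * pi * d^2 * P)
lambda = 1.381e-23 * 324 / (sqrt(2) * pi * (3.3e-10)^2 * 24817)
lambda = 3.72646e-07 m
lambda = 372.65 nm

372.65


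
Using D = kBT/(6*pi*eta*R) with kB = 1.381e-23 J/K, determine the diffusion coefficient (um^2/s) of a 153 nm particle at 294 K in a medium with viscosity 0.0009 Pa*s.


Radius R = 153/2 = 76.5 nm = 7.65e-08 m
D = kB*T / (6*pi*eta*R)
D = 1.381e-23 * 294 / (6 * pi * 0.0009 * 7.65e-08)
D = 3.1285e-12 m^2/s = 3.128 um^2/s

3.128


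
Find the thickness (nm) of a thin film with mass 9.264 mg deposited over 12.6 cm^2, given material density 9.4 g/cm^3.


Convert: m = 9.264 mg = 9.2640e-06 kg, A = 12.6 cm^2 = 1.2600e-03 m^2, rho = 9.4 g/cm^3 = 9400 kg/m^3
t = m / (A * rho)
t = 9.2640e-06 / (1.2600e-03 * 9400)
t = 7.8217e-07 m = 782.2 nm

782.2


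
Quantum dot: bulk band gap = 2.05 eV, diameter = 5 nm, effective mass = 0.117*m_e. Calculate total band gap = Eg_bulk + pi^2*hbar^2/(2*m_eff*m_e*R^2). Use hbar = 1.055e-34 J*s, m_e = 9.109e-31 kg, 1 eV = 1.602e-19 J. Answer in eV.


Radius R = 5/2 nm = 2.5e-09 m
Confinement energy dE = pi^2 * hbar^2 / (2 * m_eff * m_e * R^2)
dE = pi^2 * (1.055e-34)^2 / (2 * 0.117 * 9.109e-31 * (2.5e-09)^2) J, divided by 1.602e-19 J/eV
dE = 0.5147 eV
Total band gap = E_g(bulk) + dE = 2.05 + 0.5147 = 2.5647 eV

2.5647


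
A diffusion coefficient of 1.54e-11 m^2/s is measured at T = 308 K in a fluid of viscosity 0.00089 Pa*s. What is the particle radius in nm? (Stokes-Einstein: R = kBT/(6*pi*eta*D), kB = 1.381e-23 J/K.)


Stokes-Einstein: R = kB*T / (6*pi*eta*D)
R = 1.381e-23 * 308 / (6 * pi * 0.00089 * 1.54e-11)
R = 1.64639e-08 m = 16.46 nm

16.46


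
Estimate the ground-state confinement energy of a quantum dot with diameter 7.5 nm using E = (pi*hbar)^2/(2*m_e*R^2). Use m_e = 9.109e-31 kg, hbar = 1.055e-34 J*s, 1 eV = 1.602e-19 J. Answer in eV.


Radius R = 7.5/2 = 3.75 nm = 3.75e-09 m
E = (pi * 1.055e-34)^2 / (2 * 9.109e-31 * (3.75e-09)^2)
E(J) = 4.28787e-21
E = E(J) / 1.602e-19 = 0.0268 eV

0.0268


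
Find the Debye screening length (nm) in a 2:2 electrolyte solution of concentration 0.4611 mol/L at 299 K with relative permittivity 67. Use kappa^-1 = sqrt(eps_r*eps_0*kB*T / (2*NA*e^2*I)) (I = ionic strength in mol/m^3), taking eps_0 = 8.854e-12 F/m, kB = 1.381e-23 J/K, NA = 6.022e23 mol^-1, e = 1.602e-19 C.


Ionic strength I = 0.4611 * 2^2 * 1000 = 1844.4 mol/m^3
kappa^-1 = sqrt(67 * 8.854e-12 * 1.381e-23 * 299 / (2 * 6.022e23 * (1.602e-19)^2 * 1844.4))
kappa^-1 = 0.207 nm

0.207


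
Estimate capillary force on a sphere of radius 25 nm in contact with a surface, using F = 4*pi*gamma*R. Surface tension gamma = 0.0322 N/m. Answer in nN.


Convert radius: R = 25 nm = 2.5e-08 m
F = 4 * pi * gamma * R
F = 4 * pi * 0.0322 * 2.5e-08
F = 1.01159e-08 N = 10.1159 nN

10.1159


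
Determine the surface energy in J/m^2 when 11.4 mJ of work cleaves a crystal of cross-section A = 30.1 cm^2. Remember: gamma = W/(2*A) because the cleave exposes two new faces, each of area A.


Convert: A = 30.1 cm^2 = 0.00301 m^2, W = 11.4 mJ = 0.0114 J
Cleaving exposes two faces of area A, so total new surface = 2*A and gamma = W / (2*A)
gamma = 0.0114 / (2 * 0.00301)
gamma = 1.894 J/m^2

1.894


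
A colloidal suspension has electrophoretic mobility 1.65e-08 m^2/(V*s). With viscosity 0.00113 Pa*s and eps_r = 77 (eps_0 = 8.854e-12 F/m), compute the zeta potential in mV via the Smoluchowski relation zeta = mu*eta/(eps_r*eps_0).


Smoluchowski equation: zeta = mu * eta / (eps_r * eps_0)
zeta = 1.65e-08 * 0.00113 / (77 * 8.854e-12)
zeta = 0.027348 V = 27.35 mV

27.35


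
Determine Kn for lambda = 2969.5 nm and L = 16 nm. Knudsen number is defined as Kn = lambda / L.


Knudsen number Kn = lambda / L
Kn = 2969.5 / 16
Kn = 185.5938

185.5938


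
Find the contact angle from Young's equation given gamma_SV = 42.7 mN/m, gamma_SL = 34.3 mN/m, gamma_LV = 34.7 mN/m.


cos(theta) = (gamma_SV - gamma_SL) / gamma_LV
cos(theta) = (42.7 - 34.3) / 34.7
cos(theta) = 0.242075
theta = arccos(0.242075) = 75.99 degrees

75.99


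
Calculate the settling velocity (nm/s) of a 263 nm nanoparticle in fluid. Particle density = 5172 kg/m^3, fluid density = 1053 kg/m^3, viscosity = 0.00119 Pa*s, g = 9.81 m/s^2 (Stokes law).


Radius R = 263/2 nm = 1.315e-07 m
Density difference = 5172 - 1053 = 4119 kg/m^3
v = 2 * R^2 * (rho_p - rho_f) * g / (9 * eta)
v = 2 * (1.315e-07)^2 * 4119 * 9.81 / (9 * 0.00119)
v = 1.30483e-07 m/s = 130.4827 nm/s

130.4827


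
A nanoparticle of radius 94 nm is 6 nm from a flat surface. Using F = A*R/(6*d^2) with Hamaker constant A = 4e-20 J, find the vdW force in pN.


Convert to SI: R = 94 nm = 9.4e-08 m, d = 6 nm = 6e-09 m
F = A * R / (6 * d^2)
F = 4e-20 * 9.4e-08 / (6 * (6e-09)^2)
F = 1.74074e-11 N = 17.407 pN

17.407


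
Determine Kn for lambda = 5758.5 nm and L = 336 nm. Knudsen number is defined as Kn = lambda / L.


Knudsen number Kn = lambda / L
Kn = 5758.5 / 336
Kn = 17.1384

17.1384


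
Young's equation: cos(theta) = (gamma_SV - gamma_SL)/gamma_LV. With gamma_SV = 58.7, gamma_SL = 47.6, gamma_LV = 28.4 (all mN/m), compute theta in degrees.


cos(theta) = (gamma_SV - gamma_SL) / gamma_LV
cos(theta) = (58.7 - 47.6) / 28.4
cos(theta) = 0.390845
theta = arccos(0.390845) = 66.99 degrees

66.99


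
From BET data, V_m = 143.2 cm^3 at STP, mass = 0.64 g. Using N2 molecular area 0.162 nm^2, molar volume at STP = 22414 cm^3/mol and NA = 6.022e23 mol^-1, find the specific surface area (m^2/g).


Number of moles in monolayer = V_m / 22414 = 143.2 / 22414 = 0.00638886
Number of molecules = moles * NA = 0.00638886 * 6.022e23
SA = molecules * sigma / mass
SA = (143.2 / 22414) * 6.022e23 * 0.162e-18 / 0.64
SA = 973.9 m^2/g

973.9


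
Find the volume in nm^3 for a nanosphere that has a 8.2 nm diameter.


Radius r = 8.2/2 = 4.1 nm
Volume V = (4/3) * pi * r^3
V = (4/3) * pi * (4.1)^3
V = 288.7 nm^3

288.7


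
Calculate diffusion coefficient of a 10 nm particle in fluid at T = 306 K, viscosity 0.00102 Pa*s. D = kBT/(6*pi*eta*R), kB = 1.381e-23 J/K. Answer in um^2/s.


Radius R = 10/2 = 5 nm = 5e-09 m
D = kB*T / (6*pi*eta*R)
D = 1.381e-23 * 306 / (6 * pi * 0.00102 * 5e-09)
D = 4.39586e-11 m^2/s = 43.959 um^2/s

43.959


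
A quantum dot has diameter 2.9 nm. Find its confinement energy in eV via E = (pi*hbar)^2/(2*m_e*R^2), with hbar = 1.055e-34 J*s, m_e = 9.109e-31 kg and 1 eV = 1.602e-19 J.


Radius R = 2.9/2 = 1.45 nm = 1.45e-09 m
E = (pi * 1.055e-34)^2 / (2 * 9.109e-31 * (1.45e-09)^2)
E(J) = 2.86793e-20
E = E(J) / 1.602e-19 = 0.179 eV

0.179


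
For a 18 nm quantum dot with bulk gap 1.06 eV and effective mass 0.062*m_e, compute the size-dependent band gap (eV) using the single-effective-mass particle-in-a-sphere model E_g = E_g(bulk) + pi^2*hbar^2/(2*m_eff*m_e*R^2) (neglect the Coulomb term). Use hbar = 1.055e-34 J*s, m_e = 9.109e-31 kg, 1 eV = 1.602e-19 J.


Radius R = 18/2 nm = 9e-09 m
Confinement energy dE = pi^2 * hbar^2 / (2 * m_eff * m_e * R^2)
dE = pi^2 * (1.055e-34)^2 / (2 * 0.062 * 9.109e-31 * (9e-09)^2) J, divided by 1.602e-19 J/eV
dE = 0.0749 eV
Total band gap = E_g(bulk) + dE = 1.06 + 0.0749 = 1.1349 eV

1.1349


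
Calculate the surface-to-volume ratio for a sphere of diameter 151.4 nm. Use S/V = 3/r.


Radius r = 151.4/2 = 75.7 nm
S/V = 3 / r = 3 / 75.7
S/V = 0.0396 nm^-1

0.0396


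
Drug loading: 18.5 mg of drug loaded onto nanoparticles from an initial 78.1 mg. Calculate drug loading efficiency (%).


Drug loading efficiency = (drug loaded / drug initial) * 100
DLE = 18.5 / 78.1 * 100
DLE = 0.2369 * 100
DLE = 23.69%

23.69


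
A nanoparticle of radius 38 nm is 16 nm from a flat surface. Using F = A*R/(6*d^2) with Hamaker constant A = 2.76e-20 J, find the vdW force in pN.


Convert to SI: R = 38 nm = 3.8e-08 m, d = 16 nm = 1.6e-08 m
F = A * R / (6 * d^2)
F = 2.76e-20 * 3.8e-08 / (6 * (1.6e-08)^2)
F = 6.82813e-13 N = 0.683 pN

0.683


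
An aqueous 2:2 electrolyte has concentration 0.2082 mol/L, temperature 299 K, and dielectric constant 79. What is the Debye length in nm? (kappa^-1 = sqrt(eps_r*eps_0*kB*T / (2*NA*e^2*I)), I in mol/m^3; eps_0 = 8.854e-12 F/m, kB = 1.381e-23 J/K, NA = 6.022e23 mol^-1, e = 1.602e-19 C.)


Ionic strength I = 0.2082 * 2^2 * 1000 = 832.8 mol/m^3
kappa^-1 = sqrt(79 * 8.854e-12 * 1.381e-23 * 299 / (2 * 6.022e23 * (1.602e-19)^2 * 832.8))
kappa^-1 = 0.335 nm

0.335


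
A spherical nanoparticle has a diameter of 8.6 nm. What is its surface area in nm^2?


Radius r = 8.6/2 = 4.3 nm
Surface area SA = 4 * pi * r^2
SA = 4 * pi * (4.3)^2
SA = 232.35 nm^2

232.35


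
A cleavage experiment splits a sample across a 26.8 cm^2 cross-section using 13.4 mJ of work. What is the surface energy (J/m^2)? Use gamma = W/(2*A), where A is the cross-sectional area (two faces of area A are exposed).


Convert: A = 26.8 cm^2 = 0.00268 m^2, W = 13.4 mJ = 0.0134 J
Cleaving exposes two faces of area A, so total new surface = 2*A and gamma = W / (2*A)
gamma = 0.0134 / (2 * 0.00268)
gamma = 2.5 J/m^2

2.5


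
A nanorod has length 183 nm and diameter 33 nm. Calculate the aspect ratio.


Aspect ratio AR = length / diameter
AR = 183 / 33
AR = 5.55

5.55


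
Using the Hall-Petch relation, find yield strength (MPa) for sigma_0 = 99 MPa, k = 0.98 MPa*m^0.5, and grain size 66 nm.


d = 66 nm = 6.6e-08 m
sqrt(d) = 0.0002569047
Hall-Petch contribution = k / sqrt(d) = 0.98 / 0.0002569047 = 3814.6 MPa
sigma = sigma_0 + k/sqrt(d) = 99 + 3814.6 = 3913.6 MPa

3913.6


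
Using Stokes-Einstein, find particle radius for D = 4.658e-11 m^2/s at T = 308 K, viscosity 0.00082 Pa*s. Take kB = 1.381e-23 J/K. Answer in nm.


Stokes-Einstein: R = kB*T / (6*pi*eta*D)
R = 1.381e-23 * 308 / (6 * pi * 0.00082 * 4.658e-11)
R = 5.90786e-09 m = 5.91 nm

5.91


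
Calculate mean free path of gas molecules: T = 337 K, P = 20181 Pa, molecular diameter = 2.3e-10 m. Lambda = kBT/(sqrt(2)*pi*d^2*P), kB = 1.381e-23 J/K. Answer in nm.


Mean free path: lambda = kB*T / (sqrt(2) * pi * d^2 * P)
lambda = 1.381e-23 * 337 / (sqrt(2) * pi * (2.3e-10)^2 * 20181)
lambda = 9.81206e-07 m
lambda = 981.21 nm

981.21


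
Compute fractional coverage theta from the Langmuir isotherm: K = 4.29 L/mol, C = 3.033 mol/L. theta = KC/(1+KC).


Langmuir isotherm: theta = K*C / (1 + K*C)
K*C = 4.29 * 3.033 = 13.01157
theta = 13.01157 / (1 + 13.01157) = 13.01157 / 14.01157
theta = 0.9286

0.9286


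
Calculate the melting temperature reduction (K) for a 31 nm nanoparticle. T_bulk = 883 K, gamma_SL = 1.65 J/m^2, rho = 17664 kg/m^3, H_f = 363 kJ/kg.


Radius R = 31/2 = 15.5 nm = 1.55e-08 m
Convert H_f = 363 kJ/kg = 363000 J/kg
dT = 2 * gamma_SL * T_bulk / (rho * H_f * R)
dT = 2 * 1.65 * 883 / (17664 * 363000 * 1.55e-08)
dT = 29.3 K

29.3


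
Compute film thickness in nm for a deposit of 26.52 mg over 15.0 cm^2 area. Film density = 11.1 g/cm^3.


Convert: m = 26.52 mg = 2.6520e-05 kg, A = 15.0 cm^2 = 1.5000e-03 m^2, rho = 11.1 g/cm^3 = 11100 kg/m^3
t = m / (A * rho)
t = 2.6520e-05 / (1.5000e-03 * 11100)
t = 1.5928e-06 m = 1592.8 nm

1592.8


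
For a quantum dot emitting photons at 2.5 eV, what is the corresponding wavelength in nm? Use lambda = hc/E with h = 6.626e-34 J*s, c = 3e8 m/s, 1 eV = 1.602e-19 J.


Convert energy: E = 2.5 eV = 2.5 * 1.602e-19 = 4.005e-19 J
lambda = h*c / E = 6.626e-34 * 3e8 / 4.005e-19
lambda = 4.9633e-07 m = 496.3 nm

496.3


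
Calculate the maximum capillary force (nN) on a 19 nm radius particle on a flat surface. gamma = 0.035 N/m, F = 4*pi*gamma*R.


Convert radius: R = 19 nm = 1.9e-08 m
F = 4 * pi * gamma * R
F = 4 * pi * 0.035 * 1.9e-08
F = 8.35664e-09 N = 8.3566 nN

8.3566


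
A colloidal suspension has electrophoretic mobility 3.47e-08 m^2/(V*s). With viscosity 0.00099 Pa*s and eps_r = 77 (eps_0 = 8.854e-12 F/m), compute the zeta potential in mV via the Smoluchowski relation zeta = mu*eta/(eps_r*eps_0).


Smoluchowski equation: zeta = mu * eta / (eps_r * eps_0)
zeta = 3.47e-08 * 0.00099 / (77 * 8.854e-12)
zeta = 0.050389 V = 50.39 mV

50.39


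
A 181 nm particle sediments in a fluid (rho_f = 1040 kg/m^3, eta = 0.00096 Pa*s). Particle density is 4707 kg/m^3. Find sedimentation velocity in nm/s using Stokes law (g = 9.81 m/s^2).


Radius R = 181/2 nm = 9.05e-08 m
Density difference = 4707 - 1040 = 3667 kg/m^3
v = 2 * R^2 * (rho_p - rho_f) * g / (9 * eta)
v = 2 * (9.05e-08)^2 * 3667 * 9.81 / (9 * 0.00096)
v = 6.82014e-08 m/s = 68.2014 nm/s

68.2014


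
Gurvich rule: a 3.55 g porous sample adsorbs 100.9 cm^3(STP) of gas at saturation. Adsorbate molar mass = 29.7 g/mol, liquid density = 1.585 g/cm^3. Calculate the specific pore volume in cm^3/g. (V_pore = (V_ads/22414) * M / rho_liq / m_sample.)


Moles adsorbed n = V_ads / 22414 = 100.9 / 22414 = 4.501651e-03 mol
Liquid volume V_liq = n * M / rho_liq = 4.501651e-03 * 29.7 / 1.585 = 0.08435 cm^3
Specific pore volume V_pore = V_liq / m_sample = 0.08435 / 3.55
V_pore = 0.0238 cm^3/g

0.0238


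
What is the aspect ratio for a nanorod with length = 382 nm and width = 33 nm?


Aspect ratio AR = length / diameter
AR = 382 / 33
AR = 11.58

11.58


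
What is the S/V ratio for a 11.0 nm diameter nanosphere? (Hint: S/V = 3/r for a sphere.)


Radius r = 11.0/2 = 5.5 nm
S/V = 3 / r = 3 / 5.5
S/V = 0.5455 nm^-1

0.5455


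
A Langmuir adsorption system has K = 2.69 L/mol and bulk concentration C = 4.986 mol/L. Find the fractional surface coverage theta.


Langmuir isotherm: theta = K*C / (1 + K*C)
K*C = 2.69 * 4.986 = 13.41234
theta = 13.41234 / (1 + 13.41234) = 13.41234 / 14.41234
theta = 0.9306

0.9306


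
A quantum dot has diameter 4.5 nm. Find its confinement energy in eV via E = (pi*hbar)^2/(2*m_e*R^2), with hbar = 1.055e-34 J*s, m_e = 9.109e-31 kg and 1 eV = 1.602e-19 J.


Radius R = 4.5/2 = 2.25 nm = 2.25e-09 m
E = (pi * 1.055e-34)^2 / (2 * 9.109e-31 * (2.25e-09)^2)
E(J) = 1.19107e-20
E = E(J) / 1.602e-19 = 0.0743 eV

0.0743


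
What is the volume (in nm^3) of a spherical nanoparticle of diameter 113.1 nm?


Radius r = 113.1/2 = 56.55 nm
Volume V = (4/3) * pi * r^3
V = (4/3) * pi * (56.55)^3
V = 757506.63 nm^3

757506.63


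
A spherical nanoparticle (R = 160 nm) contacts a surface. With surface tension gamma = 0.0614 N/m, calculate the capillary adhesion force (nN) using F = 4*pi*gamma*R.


Convert radius: R = 160 nm = 1.6e-07 m
F = 4 * pi * gamma * R
F = 4 * pi * 0.0614 * 1.6e-07
F = 1.23452e-07 N = 123.452 nN

123.452


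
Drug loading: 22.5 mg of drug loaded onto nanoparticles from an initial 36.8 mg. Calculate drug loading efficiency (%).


Drug loading efficiency = (drug loaded / drug initial) * 100
DLE = 22.5 / 36.8 * 100
DLE = 0.6114 * 100
DLE = 61.14%

61.14


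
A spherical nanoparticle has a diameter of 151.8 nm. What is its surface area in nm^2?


Radius r = 151.8/2 = 75.9 nm
Surface area SA = 4 * pi * r^2
SA = 4 * pi * (75.9)^2
SA = 72392.47 nm^2

72392.47


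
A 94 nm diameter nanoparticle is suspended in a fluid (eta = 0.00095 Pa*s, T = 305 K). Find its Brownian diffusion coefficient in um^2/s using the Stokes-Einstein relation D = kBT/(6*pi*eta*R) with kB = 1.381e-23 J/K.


Radius R = 94/2 = 47 nm = 4.7e-08 m
D = kB*T / (6*pi*eta*R)
D = 1.381e-23 * 305 / (6 * pi * 0.00095 * 4.7e-08)
D = 5.00462e-12 m^2/s = 5.005 um^2/s

5.005


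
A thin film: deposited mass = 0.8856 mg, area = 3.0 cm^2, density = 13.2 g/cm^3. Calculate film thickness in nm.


Convert: m = 0.8856 mg = 8.8560e-07 kg, A = 3.0 cm^2 = 3.0000e-04 m^2, rho = 13.2 g/cm^3 = 13200 kg/m^3
t = m / (A * rho)
t = 8.8560e-07 / (3.0000e-04 * 13200)
t = 2.2364e-07 m = 223.6 nm

223.6


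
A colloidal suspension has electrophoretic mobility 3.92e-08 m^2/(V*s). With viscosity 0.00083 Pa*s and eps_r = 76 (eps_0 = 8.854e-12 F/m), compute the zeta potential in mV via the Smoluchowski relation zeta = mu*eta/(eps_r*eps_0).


Smoluchowski equation: zeta = mu * eta / (eps_r * eps_0)
zeta = 3.92e-08 * 0.00083 / (76 * 8.854e-12)
zeta = 0.048352 V = 48.35 mV

48.35


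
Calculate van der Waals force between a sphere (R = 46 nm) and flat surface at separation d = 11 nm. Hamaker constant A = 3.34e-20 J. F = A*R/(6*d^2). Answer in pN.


Convert to SI: R = 46 nm = 4.6e-08 m, d = 11 nm = 1.1e-08 m
F = A * R / (6 * d^2)
F = 3.34e-20 * 4.6e-08 / (6 * (1.1e-08)^2)
F = 2.11625e-12 N = 2.116 pN

2.116


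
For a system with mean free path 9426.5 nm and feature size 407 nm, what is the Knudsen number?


Knudsen number Kn = lambda / L
Kn = 9426.5 / 407
Kn = 23.1609

23.1609


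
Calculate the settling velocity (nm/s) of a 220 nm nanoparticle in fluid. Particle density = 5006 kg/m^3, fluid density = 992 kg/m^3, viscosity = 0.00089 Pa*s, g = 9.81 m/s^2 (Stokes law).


Radius R = 220/2 nm = 1.1e-07 m
Density difference = 5006 - 992 = 4014 kg/m^3
v = 2 * R^2 * (rho_p - rho_f) * g / (9 * eta)
v = 2 * (1.1e-07)^2 * 4014 * 9.81 / (9 * 0.00089)
v = 1.18968e-07 m/s = 118.9677 nm/s

118.9677


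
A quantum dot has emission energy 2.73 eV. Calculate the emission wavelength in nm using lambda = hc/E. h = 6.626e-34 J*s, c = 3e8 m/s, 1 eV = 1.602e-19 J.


Convert energy: E = 2.73 eV = 2.73 * 1.602e-19 = 4.37346e-19 J
lambda = h*c / E = 6.626e-34 * 3e8 / 4.37346e-19
lambda = 4.54514e-07 m = 454.5 nm

454.5


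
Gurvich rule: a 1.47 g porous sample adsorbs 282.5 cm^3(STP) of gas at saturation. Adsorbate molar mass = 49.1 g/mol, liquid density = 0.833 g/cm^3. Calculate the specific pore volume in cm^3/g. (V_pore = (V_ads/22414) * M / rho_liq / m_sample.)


Moles adsorbed n = V_ads / 22414 = 282.5 / 22414 = 1.260373e-02 mol
Liquid volume V_liq = n * M / rho_liq = 1.260373e-02 * 49.1 / 0.833 = 0.74291 cm^3
Specific pore volume V_pore = V_liq / m_sample = 0.74291 / 1.47
V_pore = 0.5054 cm^3/g

0.5054


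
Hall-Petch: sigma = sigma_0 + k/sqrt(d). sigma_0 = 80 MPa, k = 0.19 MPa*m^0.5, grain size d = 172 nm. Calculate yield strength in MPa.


d = 172 nm = 1.72e-07 m
sqrt(d) = 0.0004147288
Hall-Petch contribution = k / sqrt(d) = 0.19 / 0.0004147288 = 458.1 MPa
sigma = sigma_0 + k/sqrt(d) = 80 + 458.1 = 538.1 MPa

538.1


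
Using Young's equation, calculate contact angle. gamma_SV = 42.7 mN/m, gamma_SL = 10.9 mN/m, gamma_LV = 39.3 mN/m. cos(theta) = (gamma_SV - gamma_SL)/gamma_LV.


cos(theta) = (gamma_SV - gamma_SL) / gamma_LV
cos(theta) = (42.7 - 10.9) / 39.3
cos(theta) = 0.80916
theta = arccos(0.80916) = 35.99 degrees

35.99


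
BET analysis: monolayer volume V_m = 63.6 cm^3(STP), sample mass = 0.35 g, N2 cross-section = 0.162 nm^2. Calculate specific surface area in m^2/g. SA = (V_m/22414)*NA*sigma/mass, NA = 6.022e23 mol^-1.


Number of moles in monolayer = V_m / 22414 = 63.6 / 22414 = 0.00283751
Number of molecules = moles * NA = 0.00283751 * 6.022e23
SA = molecules * sigma / mass
SA = (63.6 / 22414) * 6.022e23 * 0.162e-18 / 0.35
SA = 790.9 m^2/g

790.9


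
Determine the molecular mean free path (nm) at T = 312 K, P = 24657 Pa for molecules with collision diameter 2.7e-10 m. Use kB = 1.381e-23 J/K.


Mean free path: lambda = kB*T / (sqrt(2) * pi * d^2 * P)
lambda = 1.381e-23 * 312 / (sqrt(2) * pi * (2.7e-10)^2 * 24657)
lambda = 5.3953e-07 m
lambda = 539.53 nm

539.53


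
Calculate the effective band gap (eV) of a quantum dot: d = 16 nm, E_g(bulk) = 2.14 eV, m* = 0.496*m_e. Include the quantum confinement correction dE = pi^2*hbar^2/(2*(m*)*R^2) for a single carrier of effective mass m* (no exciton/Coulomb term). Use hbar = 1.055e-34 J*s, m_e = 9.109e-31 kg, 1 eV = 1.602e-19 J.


Radius R = 16/2 nm = 8e-09 m
Confinement energy dE = pi^2 * hbar^2 / (2 * m_eff * m_e * R^2)
dE = pi^2 * (1.055e-34)^2 / (2 * 0.496 * 9.109e-31 * (8e-09)^2) J, divided by 1.602e-19 J/eV
dE = 0.0119 eV
Total band gap = E_g(bulk) + dE = 2.14 + 0.0119 = 2.1519 eV

2.1519


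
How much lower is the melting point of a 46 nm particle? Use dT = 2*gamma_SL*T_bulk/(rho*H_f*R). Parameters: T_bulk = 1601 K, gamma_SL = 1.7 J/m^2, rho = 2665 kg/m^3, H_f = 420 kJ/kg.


Radius R = 46/2 = 23 nm = 2.3e-08 m
Convert H_f = 420 kJ/kg = 420000 J/kg
dT = 2 * gamma_SL * T_bulk / (rho * H_f * R)
dT = 2 * 1.7 * 1601 / (2665 * 420000 * 2.3e-08)
dT = 211.4 K

211.4


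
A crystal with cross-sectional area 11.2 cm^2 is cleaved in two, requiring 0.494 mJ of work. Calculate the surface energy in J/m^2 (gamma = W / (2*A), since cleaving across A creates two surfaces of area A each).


Convert: A = 11.2 cm^2 = 0.00112 m^2, W = 0.494 mJ = 0.000494 J
Cleaving exposes two faces of area A, so total new surface = 2*A and gamma = W / (2*A)
gamma = 0.000494 / (2 * 0.00112)
gamma = 0.221 J/m^2

0.221


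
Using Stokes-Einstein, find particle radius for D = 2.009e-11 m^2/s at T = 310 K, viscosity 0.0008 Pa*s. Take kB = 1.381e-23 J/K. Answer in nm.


Stokes-Einstein: R = kB*T / (6*pi*eta*D)
R = 1.381e-23 * 310 / (6 * pi * 0.0008 * 2.009e-11)
R = 1.41314e-08 m = 14.13 nm

14.13


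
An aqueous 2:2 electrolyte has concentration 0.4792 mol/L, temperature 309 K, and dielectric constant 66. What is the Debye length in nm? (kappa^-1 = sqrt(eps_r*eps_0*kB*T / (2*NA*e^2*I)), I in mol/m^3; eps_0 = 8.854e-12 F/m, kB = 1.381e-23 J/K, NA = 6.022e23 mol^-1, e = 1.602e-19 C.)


Ionic strength I = 0.4792 * 2^2 * 1000 = 1916.8 mol/m^3
kappa^-1 = sqrt(66 * 8.854e-12 * 1.381e-23 * 309 / (2 * 6.022e23 * (1.602e-19)^2 * 1916.8))
kappa^-1 = 0.205 nm

0.205


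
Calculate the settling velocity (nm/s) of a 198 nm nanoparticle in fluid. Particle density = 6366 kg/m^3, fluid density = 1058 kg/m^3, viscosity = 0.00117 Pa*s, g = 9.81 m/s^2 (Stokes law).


Radius R = 198/2 nm = 9.9e-08 m
Density difference = 6366 - 1058 = 5308 kg/m^3
v = 2 * R^2 * (rho_p - rho_f) * g / (9 * eta)
v = 2 * (9.9e-08)^2 * 5308 * 9.81 / (9 * 0.00117)
v = 9.69331e-08 m/s = 96.9331 nm/s

96.9331


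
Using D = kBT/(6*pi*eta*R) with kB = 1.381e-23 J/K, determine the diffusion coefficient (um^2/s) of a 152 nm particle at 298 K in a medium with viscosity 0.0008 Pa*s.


Radius R = 152/2 = 76 nm = 7.6e-08 m
D = kB*T / (6*pi*eta*R)
D = 1.381e-23 * 298 / (6 * pi * 0.0008 * 7.6e-08)
D = 3.59092e-12 m^2/s = 3.591 um^2/s

3.591


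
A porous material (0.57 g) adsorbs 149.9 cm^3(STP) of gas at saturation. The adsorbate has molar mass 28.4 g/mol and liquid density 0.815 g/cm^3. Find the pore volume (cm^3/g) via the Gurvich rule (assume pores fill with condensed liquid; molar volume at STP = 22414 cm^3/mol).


Moles adsorbed n = V_ads / 22414 = 149.9 / 22414 = 6.687784e-03 mol
Liquid volume V_liq = n * M / rho_liq = 6.687784e-03 * 28.4 / 0.815 = 0.23305 cm^3
Specific pore volume V_pore = V_liq / m_sample = 0.23305 / 0.57
V_pore = 0.4089 cm^3/g

0.4089


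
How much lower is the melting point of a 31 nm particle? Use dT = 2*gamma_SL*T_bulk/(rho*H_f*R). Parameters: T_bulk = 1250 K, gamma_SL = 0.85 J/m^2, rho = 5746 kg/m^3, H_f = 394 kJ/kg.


Radius R = 31/2 = 15.5 nm = 1.55e-08 m
Convert H_f = 394 kJ/kg = 394000 J/kg
dT = 2 * gamma_SL * T_bulk / (rho * H_f * R)
dT = 2 * 0.85 * 1250 / (5746 * 394000 * 1.55e-08)
dT = 60.6 K

60.6


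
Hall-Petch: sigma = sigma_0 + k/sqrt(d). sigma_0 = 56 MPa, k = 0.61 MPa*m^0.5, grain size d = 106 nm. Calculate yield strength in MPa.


d = 106 nm = 1.06e-07 m
sqrt(d) = 0.0003255764
Hall-Petch contribution = k / sqrt(d) = 0.61 / 0.0003255764 = 1873.6 MPa
sigma = sigma_0 + k/sqrt(d) = 56 + 1873.6 = 1929.6 MPa

1929.6


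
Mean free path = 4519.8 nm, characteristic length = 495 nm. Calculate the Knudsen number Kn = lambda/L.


Knudsen number Kn = lambda / L
Kn = 4519.8 / 495
Kn = 9.1309

9.1309


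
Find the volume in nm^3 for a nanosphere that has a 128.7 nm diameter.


Radius r = 128.7/2 = 64.35 nm
Volume V = (4/3) * pi * r^3
V = (4/3) * pi * (64.35)^3
V = 1116180.07 nm^3

1116180.07


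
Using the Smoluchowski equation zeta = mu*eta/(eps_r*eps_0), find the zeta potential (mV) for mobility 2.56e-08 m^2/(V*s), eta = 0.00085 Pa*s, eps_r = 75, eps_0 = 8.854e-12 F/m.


Smoluchowski equation: zeta = mu * eta / (eps_r * eps_0)
zeta = 2.56e-08 * 0.00085 / (75 * 8.854e-12)
zeta = 0.032769 V = 32.77 mV

32.77


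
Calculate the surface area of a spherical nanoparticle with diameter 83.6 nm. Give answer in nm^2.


Radius r = 83.6/2 = 41.8 nm
Surface area SA = 4 * pi * r^2
SA = 4 * pi * (41.8)^2
SA = 21956.47 nm^2

21956.47


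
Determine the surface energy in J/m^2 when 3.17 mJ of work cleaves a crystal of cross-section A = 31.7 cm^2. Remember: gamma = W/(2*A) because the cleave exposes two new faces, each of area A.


Convert: A = 31.7 cm^2 = 0.00317 m^2, W = 3.17 mJ = 0.00317 J
Cleaving exposes two faces of area A, so total new surface = 2*A and gamma = W / (2*A)
gamma = 0.00317 / (2 * 0.00317)
gamma = 0.5 J/m^2

0.5


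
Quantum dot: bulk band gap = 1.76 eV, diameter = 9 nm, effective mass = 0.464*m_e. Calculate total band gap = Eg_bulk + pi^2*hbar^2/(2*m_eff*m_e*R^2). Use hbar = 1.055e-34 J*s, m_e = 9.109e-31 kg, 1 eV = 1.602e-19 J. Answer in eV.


Radius R = 9/2 nm = 4.5e-09 m
Confinement energy dE = pi^2 * hbar^2 / (2 * m_eff * m_e * R^2)
dE = pi^2 * (1.055e-34)^2 / (2 * 0.464 * 9.109e-31 * (4.5e-09)^2) J, divided by 1.602e-19 J/eV
dE = 0.0401 eV
Total band gap = E_g(bulk) + dE = 1.76 + 0.0401 = 1.8001 eV

1.8001


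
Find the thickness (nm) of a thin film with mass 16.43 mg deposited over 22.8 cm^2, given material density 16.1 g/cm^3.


Convert: m = 16.43 mg = 1.6430e-05 kg, A = 22.8 cm^2 = 2.2800e-03 m^2, rho = 16.1 g/cm^3 = 16100 kg/m^3
t = m / (A * rho)
t = 1.6430e-05 / (2.2800e-03 * 16100)
t = 4.4759e-07 m = 447.6 nm

447.6


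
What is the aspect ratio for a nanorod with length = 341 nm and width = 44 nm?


Aspect ratio AR = length / diameter
AR = 341 / 44
AR = 7.75

7.75


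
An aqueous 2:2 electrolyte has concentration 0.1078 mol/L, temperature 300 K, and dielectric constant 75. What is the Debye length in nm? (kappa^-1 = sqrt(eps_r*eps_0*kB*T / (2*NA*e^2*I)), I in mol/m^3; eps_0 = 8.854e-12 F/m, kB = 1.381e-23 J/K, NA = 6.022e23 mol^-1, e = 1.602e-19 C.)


Ionic strength I = 0.1078 * 2^2 * 1000 = 431.2 mol/m^3
kappa^-1 = sqrt(75 * 8.854e-12 * 1.381e-23 * 300 / (2 * 6.022e23 * (1.602e-19)^2 * 431.2))
kappa^-1 = 0.454 nm

0.454


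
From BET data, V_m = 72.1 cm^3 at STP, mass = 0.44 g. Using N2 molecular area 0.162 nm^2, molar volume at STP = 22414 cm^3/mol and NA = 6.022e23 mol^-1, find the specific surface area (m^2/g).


Number of moles in monolayer = V_m / 22414 = 72.1 / 22414 = 0.00321674
Number of molecules = moles * NA = 0.00321674 * 6.022e23
SA = molecules * sigma / mass
SA = (72.1 / 22414) * 6.022e23 * 0.162e-18 / 0.44
SA = 713.2 m^2/g

713.2


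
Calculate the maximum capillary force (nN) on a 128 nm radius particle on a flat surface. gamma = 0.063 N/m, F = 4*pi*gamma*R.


Convert radius: R = 128 nm = 1.28e-07 m
F = 4 * pi * gamma * R
F = 4 * pi * 0.063 * 1.28e-07
F = 1.01335e-07 N = 101.3352 nN

101.3352


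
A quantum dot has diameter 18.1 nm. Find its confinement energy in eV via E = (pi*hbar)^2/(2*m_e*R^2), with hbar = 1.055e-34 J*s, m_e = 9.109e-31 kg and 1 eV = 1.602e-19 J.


Radius R = 18.1/2 = 9.05 nm = 9.05e-09 m
E = (pi * 1.055e-34)^2 / (2 * 9.109e-31 * (9.05e-09)^2)
E(J) = 7.36219e-22
E = E(J) / 1.602e-19 = 0.0046 eV

0.0046


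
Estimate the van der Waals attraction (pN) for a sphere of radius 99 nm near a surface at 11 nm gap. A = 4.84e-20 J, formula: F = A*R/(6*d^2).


Convert to SI: R = 99 nm = 9.9e-08 m, d = 11 nm = 1.1e-08 m
F = A * R / (6 * d^2)
F = 4.84e-20 * 9.9e-08 / (6 * (1.1e-08)^2)
F = 6.6e-12 N = 6.6 pN

6.6


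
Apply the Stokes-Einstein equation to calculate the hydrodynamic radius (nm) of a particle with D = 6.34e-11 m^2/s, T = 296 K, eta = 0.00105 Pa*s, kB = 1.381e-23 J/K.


Stokes-Einstein: R = kB*T / (6*pi*eta*D)
R = 1.381e-23 * 296 / (6 * pi * 0.00105 * 6.34e-11)
R = 3.25766e-09 m = 3.26 nm

3.26
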